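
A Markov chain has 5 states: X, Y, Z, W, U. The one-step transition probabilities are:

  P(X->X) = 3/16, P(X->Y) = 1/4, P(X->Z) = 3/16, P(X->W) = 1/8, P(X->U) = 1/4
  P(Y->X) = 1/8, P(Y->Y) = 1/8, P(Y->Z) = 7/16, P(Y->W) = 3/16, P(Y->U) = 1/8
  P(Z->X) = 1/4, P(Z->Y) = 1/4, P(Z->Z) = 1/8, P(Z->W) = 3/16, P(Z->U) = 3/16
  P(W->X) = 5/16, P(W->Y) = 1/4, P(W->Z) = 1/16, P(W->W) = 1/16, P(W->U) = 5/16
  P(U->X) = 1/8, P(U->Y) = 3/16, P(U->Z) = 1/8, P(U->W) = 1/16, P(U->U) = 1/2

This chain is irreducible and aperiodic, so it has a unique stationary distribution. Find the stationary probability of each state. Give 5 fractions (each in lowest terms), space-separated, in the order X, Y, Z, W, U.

Answer: 3817/20761 12826/62283 4009/20761 7715/62283 6088/20761

Derivation:
The stationary distribution satisfies pi = pi * P, i.e.:
  pi_X = 3/16*pi_X + 1/8*pi_Y + 1/4*pi_Z + 5/16*pi_W + 1/8*pi_U
  pi_Y = 1/4*pi_X + 1/8*pi_Y + 1/4*pi_Z + 1/4*pi_W + 3/16*pi_U
  pi_Z = 3/16*pi_X + 7/16*pi_Y + 1/8*pi_Z + 1/16*pi_W + 1/8*pi_U
  pi_W = 1/8*pi_X + 3/16*pi_Y + 3/16*pi_Z + 1/16*pi_W + 1/16*pi_U
  pi_U = 1/4*pi_X + 1/8*pi_Y + 3/16*pi_Z + 5/16*pi_W + 1/2*pi_U
with normalization: pi_X + pi_Y + pi_Z + pi_W + pi_U = 1.

Using the first 4 balance equations plus normalization, the linear system A*pi = b is:
  [-13/16, 1/8, 1/4, 5/16, 1/8] . pi = 0
  [1/4, -7/8, 1/4, 1/4, 3/16] . pi = 0
  [3/16, 7/16, -7/8, 1/16, 1/8] . pi = 0
  [1/8, 3/16, 3/16, -15/16, 1/16] . pi = 0
  [1, 1, 1, 1, 1] . pi = 1

Solving yields:
  pi_X = 3817/20761
  pi_Y = 12826/62283
  pi_Z = 4009/20761
  pi_W = 7715/62283
  pi_U = 6088/20761

Verification (pi * P):
  3817/20761*3/16 + 12826/62283*1/8 + 4009/20761*1/4 + 7715/62283*5/16 + 6088/20761*1/8 = 3817/20761 = pi_X  (ok)
  3817/20761*1/4 + 12826/62283*1/8 + 4009/20761*1/4 + 7715/62283*1/4 + 6088/20761*3/16 = 12826/62283 = pi_Y  (ok)
  3817/20761*3/16 + 12826/62283*7/16 + 4009/20761*1/8 + 7715/62283*1/16 + 6088/20761*1/8 = 4009/20761 = pi_Z  (ok)
  3817/20761*1/8 + 12826/62283*3/16 + 4009/20761*3/16 + 7715/62283*1/16 + 6088/20761*1/16 = 7715/62283 = pi_W  (ok)
  3817/20761*1/4 + 12826/62283*1/8 + 4009/20761*3/16 + 7715/62283*5/16 + 6088/20761*1/2 = 6088/20761 = pi_U  (ok)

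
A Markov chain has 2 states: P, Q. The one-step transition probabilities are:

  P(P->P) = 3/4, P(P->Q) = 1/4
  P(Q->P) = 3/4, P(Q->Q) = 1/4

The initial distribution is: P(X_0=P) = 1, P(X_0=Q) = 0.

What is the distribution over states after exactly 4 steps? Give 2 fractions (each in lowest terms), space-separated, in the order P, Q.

Answer: 3/4 1/4

Derivation:
Propagating the distribution step by step (d_{t+1} = d_t * P):
d_0 = (P=1, Q=0)
  d_1[P] = 1*3/4 + 0*3/4 = 3/4
  d_1[Q] = 1*1/4 + 0*1/4 = 1/4
d_1 = (P=3/4, Q=1/4)
  d_2[P] = 3/4*3/4 + 1/4*3/4 = 3/4
  d_2[Q] = 3/4*1/4 + 1/4*1/4 = 1/4
d_2 = (P=3/4, Q=1/4)
  d_3[P] = 3/4*3/4 + 1/4*3/4 = 3/4
  d_3[Q] = 3/4*1/4 + 1/4*1/4 = 1/4
d_3 = (P=3/4, Q=1/4)
  d_4[P] = 3/4*3/4 + 1/4*3/4 = 3/4
  d_4[Q] = 3/4*1/4 + 1/4*1/4 = 1/4
d_4 = (P=3/4, Q=1/4)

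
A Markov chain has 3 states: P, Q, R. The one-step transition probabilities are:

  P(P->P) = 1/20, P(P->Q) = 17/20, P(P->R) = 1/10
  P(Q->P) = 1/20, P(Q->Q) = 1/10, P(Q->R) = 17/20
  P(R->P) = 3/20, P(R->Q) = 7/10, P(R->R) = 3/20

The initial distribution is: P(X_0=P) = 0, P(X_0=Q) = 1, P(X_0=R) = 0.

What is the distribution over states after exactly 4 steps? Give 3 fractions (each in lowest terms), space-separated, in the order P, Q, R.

Propagating the distribution step by step (d_{t+1} = d_t * P):
d_0 = (P=0, Q=1, R=0)
  d_1[P] = 0*1/20 + 1*1/20 + 0*3/20 = 1/20
  d_1[Q] = 0*17/20 + 1*1/10 + 0*7/10 = 1/10
  d_1[R] = 0*1/10 + 1*17/20 + 0*3/20 = 17/20
d_1 = (P=1/20, Q=1/10, R=17/20)
  d_2[P] = 1/20*1/20 + 1/10*1/20 + 17/20*3/20 = 27/200
  d_2[Q] = 1/20*17/20 + 1/10*1/10 + 17/20*7/10 = 259/400
  d_2[R] = 1/20*1/10 + 1/10*17/20 + 17/20*3/20 = 87/400
d_2 = (P=27/200, Q=259/400, R=87/400)
  d_3[P] = 27/200*1/20 + 259/400*1/20 + 87/400*3/20 = 287/4000
  d_3[Q] = 27/200*17/20 + 259/400*1/10 + 87/400*7/10 = 1327/4000
  d_3[R] = 27/200*1/10 + 259/400*17/20 + 87/400*3/20 = 1193/2000
d_3 = (P=287/4000, Q=1327/4000, R=1193/2000)
  d_4[P] = 287/4000*1/20 + 1327/4000*1/20 + 1193/2000*3/20 = 2193/20000
  d_4[Q] = 287/4000*17/20 + 1327/4000*1/10 + 1193/2000*7/10 = 40937/80000
  d_4[R] = 287/4000*1/10 + 1327/4000*17/20 + 1193/2000*3/20 = 30291/80000
d_4 = (P=2193/20000, Q=40937/80000, R=30291/80000)

Answer: 2193/20000 40937/80000 30291/80000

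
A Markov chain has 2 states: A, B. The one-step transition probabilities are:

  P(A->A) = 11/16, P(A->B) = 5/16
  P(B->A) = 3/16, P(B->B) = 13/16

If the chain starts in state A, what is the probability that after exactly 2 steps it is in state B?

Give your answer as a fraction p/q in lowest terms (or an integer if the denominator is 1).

Computing P^2 by repeated multiplication:
P^1 =
  A: [11/16, 5/16]
  B: [3/16, 13/16]
P^2 =
  A: [17/32, 15/32]
  B: [9/32, 23/32]

(P^2)[A -> B] = 15/32

Answer: 15/32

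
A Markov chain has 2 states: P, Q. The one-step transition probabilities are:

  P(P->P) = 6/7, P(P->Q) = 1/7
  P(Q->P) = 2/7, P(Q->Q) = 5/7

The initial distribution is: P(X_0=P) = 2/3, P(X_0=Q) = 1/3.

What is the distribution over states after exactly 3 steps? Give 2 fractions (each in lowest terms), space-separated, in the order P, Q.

Propagating the distribution step by step (d_{t+1} = d_t * P):
d_0 = (P=2/3, Q=1/3)
  d_1[P] = 2/3*6/7 + 1/3*2/7 = 2/3
  d_1[Q] = 2/3*1/7 + 1/3*5/7 = 1/3
d_1 = (P=2/3, Q=1/3)
  d_2[P] = 2/3*6/7 + 1/3*2/7 = 2/3
  d_2[Q] = 2/3*1/7 + 1/3*5/7 = 1/3
d_2 = (P=2/3, Q=1/3)
  d_3[P] = 2/3*6/7 + 1/3*2/7 = 2/3
  d_3[Q] = 2/3*1/7 + 1/3*5/7 = 1/3
d_3 = (P=2/3, Q=1/3)

Answer: 2/3 1/3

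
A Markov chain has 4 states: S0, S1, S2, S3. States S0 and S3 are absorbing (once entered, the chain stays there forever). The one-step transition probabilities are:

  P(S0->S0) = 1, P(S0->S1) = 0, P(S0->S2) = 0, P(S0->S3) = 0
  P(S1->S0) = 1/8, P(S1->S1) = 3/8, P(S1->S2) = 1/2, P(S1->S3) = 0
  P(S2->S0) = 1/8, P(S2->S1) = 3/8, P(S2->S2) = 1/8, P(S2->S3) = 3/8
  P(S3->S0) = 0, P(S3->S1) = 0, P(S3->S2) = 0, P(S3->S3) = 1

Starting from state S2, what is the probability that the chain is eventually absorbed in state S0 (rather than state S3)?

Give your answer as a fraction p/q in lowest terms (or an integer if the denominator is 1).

Answer: 8/23

Derivation:
Let a_i = P(absorbed in S0 | start in state i).
Boundary conditions: a_S0 = 1, a_S3 = 0.
For each transient state i, a_i = sum_j P(i->j) * a_j:
  a_S1 = 1/8*a_S0 + 3/8*a_S1 + 1/2*a_S2 + 0*a_S3
  a_S2 = 1/8*a_S0 + 3/8*a_S1 + 1/8*a_S2 + 3/8*a_S3

Substituting a_S0 = 1 and a_S3 = 0, rearrange to (I - Q) a = r where r[i] = P(i -> S0):
  [5/8, -1/2] . (a_S1, a_S2) = 1/8
  [-3/8, 7/8] . (a_S1, a_S2) = 1/8

Solving yields:
  a_S1 = 11/23
  a_S2 = 8/23

Starting state is S2, so the absorption probability is a_S2 = 8/23.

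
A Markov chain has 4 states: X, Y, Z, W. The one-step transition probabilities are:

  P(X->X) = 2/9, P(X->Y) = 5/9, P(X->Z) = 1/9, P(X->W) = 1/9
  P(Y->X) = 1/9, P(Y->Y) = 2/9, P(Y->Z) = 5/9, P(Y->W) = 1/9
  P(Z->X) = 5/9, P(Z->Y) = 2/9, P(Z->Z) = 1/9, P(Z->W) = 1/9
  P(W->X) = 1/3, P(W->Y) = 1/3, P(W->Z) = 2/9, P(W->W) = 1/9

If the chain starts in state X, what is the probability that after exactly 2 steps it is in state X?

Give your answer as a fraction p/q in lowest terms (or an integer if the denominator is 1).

Computing P^2 by repeated multiplication:
P^1 =
  X: [2/9, 5/9, 1/9, 1/9]
  Y: [1/9, 2/9, 5/9, 1/9]
  Z: [5/9, 2/9, 1/9, 1/9]
  W: [1/3, 1/3, 2/9, 1/9]
P^2 =
  X: [17/81, 25/81, 10/27, 1/9]
  Y: [32/81, 22/81, 2/9, 1/9]
  Z: [20/81, 34/81, 2/9, 1/9]
  W: [22/81, 28/81, 22/81, 1/9]

(P^2)[X -> X] = 17/81

Answer: 17/81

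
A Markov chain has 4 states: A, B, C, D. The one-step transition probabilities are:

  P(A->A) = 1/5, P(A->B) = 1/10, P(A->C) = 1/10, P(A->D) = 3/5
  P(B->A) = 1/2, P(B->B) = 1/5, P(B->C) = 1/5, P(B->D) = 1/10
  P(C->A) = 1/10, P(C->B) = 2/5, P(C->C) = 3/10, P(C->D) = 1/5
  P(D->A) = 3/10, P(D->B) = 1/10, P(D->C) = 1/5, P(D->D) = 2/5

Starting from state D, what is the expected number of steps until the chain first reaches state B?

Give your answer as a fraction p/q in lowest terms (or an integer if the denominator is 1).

Let h_i = expected steps to first reach B from state i.
Boundary: h_B = 0.
First-step equations for the other states:
  h_A = 1 + 1/5*h_A + 1/10*h_B + 1/10*h_C + 3/5*h_D
  h_C = 1 + 1/10*h_A + 2/5*h_B + 3/10*h_C + 1/5*h_D
  h_D = 1 + 3/10*h_A + 1/10*h_B + 1/5*h_C + 2/5*h_D

Substituting h_B = 0 and rearranging gives the linear system (I - Q) h = 1:
  [4/5, -1/10, -3/5] . (h_A, h_C, h_D) = 1
  [-1/10, 7/10, -1/5] . (h_A, h_C, h_D) = 1
  [-3/10, -1/5, 3/5] . (h_A, h_C, h_D) = 1

Solving yields:
  h_A = 500/77
  h_C = 320/77
  h_D = 485/77

Starting state is D, so the expected hitting time is h_D = 485/77.

Answer: 485/77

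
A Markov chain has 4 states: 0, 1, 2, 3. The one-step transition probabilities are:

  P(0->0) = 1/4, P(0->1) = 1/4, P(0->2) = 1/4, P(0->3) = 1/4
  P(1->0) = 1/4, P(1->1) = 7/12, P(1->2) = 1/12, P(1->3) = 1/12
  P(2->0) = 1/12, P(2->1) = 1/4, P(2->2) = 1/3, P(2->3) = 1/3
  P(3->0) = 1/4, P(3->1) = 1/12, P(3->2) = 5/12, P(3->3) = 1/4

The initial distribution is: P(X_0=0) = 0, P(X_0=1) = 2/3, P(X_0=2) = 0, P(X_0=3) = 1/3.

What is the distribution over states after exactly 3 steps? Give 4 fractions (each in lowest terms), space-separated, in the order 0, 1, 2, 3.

Answer: 553/2592 293/864 415/1728 1075/5184

Derivation:
Propagating the distribution step by step (d_{t+1} = d_t * P):
d_0 = (0=0, 1=2/3, 2=0, 3=1/3)
  d_1[0] = 0*1/4 + 2/3*1/4 + 0*1/12 + 1/3*1/4 = 1/4
  d_1[1] = 0*1/4 + 2/3*7/12 + 0*1/4 + 1/3*1/12 = 5/12
  d_1[2] = 0*1/4 + 2/3*1/12 + 0*1/3 + 1/3*5/12 = 7/36
  d_1[3] = 0*1/4 + 2/3*1/12 + 0*1/3 + 1/3*1/4 = 5/36
d_1 = (0=1/4, 1=5/12, 2=7/36, 3=5/36)
  d_2[0] = 1/4*1/4 + 5/12*1/4 + 7/36*1/12 + 5/36*1/4 = 47/216
  d_2[1] = 1/4*1/4 + 5/12*7/12 + 7/36*1/4 + 5/36*1/12 = 79/216
  d_2[2] = 1/4*1/4 + 5/12*1/12 + 7/36*1/3 + 5/36*5/12 = 95/432
  d_2[3] = 1/4*1/4 + 5/12*1/12 + 7/36*1/3 + 5/36*1/4 = 85/432
d_2 = (0=47/216, 1=79/216, 2=95/432, 3=85/432)
  d_3[0] = 47/216*1/4 + 79/216*1/4 + 95/432*1/12 + 85/432*1/4 = 553/2592
  d_3[1] = 47/216*1/4 + 79/216*7/12 + 95/432*1/4 + 85/432*1/12 = 293/864
  d_3[2] = 47/216*1/4 + 79/216*1/12 + 95/432*1/3 + 85/432*5/12 = 415/1728
  d_3[3] = 47/216*1/4 + 79/216*1/12 + 95/432*1/3 + 85/432*1/4 = 1075/5184
d_3 = (0=553/2592, 1=293/864, 2=415/1728, 3=1075/5184)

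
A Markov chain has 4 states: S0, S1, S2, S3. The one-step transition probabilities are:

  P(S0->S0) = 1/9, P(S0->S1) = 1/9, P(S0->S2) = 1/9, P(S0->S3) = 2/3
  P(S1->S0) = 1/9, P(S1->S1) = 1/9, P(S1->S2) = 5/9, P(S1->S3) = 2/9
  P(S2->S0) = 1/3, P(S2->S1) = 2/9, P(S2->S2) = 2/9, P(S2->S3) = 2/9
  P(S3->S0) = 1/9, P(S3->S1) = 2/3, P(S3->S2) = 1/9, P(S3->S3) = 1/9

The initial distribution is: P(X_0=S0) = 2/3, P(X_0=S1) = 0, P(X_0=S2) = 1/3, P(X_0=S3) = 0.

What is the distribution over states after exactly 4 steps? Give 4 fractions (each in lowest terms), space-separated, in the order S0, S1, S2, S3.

Propagating the distribution step by step (d_{t+1} = d_t * P):
d_0 = (S0=2/3, S1=0, S2=1/3, S3=0)
  d_1[S0] = 2/3*1/9 + 0*1/9 + 1/3*1/3 + 0*1/9 = 5/27
  d_1[S1] = 2/3*1/9 + 0*1/9 + 1/3*2/9 + 0*2/3 = 4/27
  d_1[S2] = 2/3*1/9 + 0*5/9 + 1/3*2/9 + 0*1/9 = 4/27
  d_1[S3] = 2/3*2/3 + 0*2/9 + 1/3*2/9 + 0*1/9 = 14/27
d_1 = (S0=5/27, S1=4/27, S2=4/27, S3=14/27)
  d_2[S0] = 5/27*1/9 + 4/27*1/9 + 4/27*1/3 + 14/27*1/9 = 35/243
  d_2[S1] = 5/27*1/9 + 4/27*1/9 + 4/27*2/9 + 14/27*2/3 = 101/243
  d_2[S2] = 5/27*1/9 + 4/27*5/9 + 4/27*2/9 + 14/27*1/9 = 47/243
  d_2[S3] = 5/27*2/3 + 4/27*2/9 + 4/27*2/9 + 14/27*1/9 = 20/81
d_2 = (S0=35/243, S1=101/243, S2=47/243, S3=20/81)
  d_3[S0] = 35/243*1/9 + 101/243*1/9 + 47/243*1/3 + 20/81*1/9 = 337/2187
  d_3[S1] = 35/243*1/9 + 101/243*1/9 + 47/243*2/9 + 20/81*2/3 = 590/2187
  d_3[S2] = 35/243*1/9 + 101/243*5/9 + 47/243*2/9 + 20/81*1/9 = 694/2187
  d_3[S3] = 35/243*2/3 + 101/243*2/9 + 47/243*2/9 + 20/81*1/9 = 566/2187
d_3 = (S0=337/2187, S1=590/2187, S2=694/2187, S3=566/2187)
  d_4[S0] = 337/2187*1/9 + 590/2187*1/9 + 694/2187*1/3 + 566/2187*1/9 = 3575/19683
  d_4[S1] = 337/2187*1/9 + 590/2187*1/9 + 694/2187*2/9 + 566/2187*2/3 = 5711/19683
  d_4[S2] = 337/2187*1/9 + 590/2187*5/9 + 694/2187*2/9 + 566/2187*1/9 = 1747/6561
  d_4[S3] = 337/2187*2/3 + 590/2187*2/9 + 694/2187*2/9 + 566/2187*1/9 = 5156/19683
d_4 = (S0=3575/19683, S1=5711/19683, S2=1747/6561, S3=5156/19683)

Answer: 3575/19683 5711/19683 1747/6561 5156/19683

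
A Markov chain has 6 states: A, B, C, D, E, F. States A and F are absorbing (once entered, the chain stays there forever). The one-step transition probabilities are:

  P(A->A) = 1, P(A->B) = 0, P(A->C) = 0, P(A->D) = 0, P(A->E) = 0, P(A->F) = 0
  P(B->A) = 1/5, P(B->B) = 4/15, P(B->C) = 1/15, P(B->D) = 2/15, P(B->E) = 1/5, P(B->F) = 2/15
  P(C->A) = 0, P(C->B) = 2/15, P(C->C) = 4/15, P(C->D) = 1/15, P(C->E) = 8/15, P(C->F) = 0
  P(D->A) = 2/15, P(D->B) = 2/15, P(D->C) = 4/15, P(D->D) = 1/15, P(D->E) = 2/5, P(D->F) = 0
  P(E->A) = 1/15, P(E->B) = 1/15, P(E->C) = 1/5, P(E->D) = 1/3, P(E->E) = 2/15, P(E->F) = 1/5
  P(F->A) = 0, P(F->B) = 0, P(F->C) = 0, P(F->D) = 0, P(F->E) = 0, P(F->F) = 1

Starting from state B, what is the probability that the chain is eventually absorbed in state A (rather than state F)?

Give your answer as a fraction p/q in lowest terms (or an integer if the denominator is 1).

Let a_i = P(absorbed in A | start in state i).
Boundary conditions: a_A = 1, a_F = 0.
For each transient state i, a_i = sum_j P(i->j) * a_j:
  a_B = 1/5*a_A + 4/15*a_B + 1/15*a_C + 2/15*a_D + 1/5*a_E + 2/15*a_F
  a_C = 0*a_A + 2/15*a_B + 4/15*a_C + 1/15*a_D + 8/15*a_E + 0*a_F
  a_D = 2/15*a_A + 2/15*a_B + 4/15*a_C + 1/15*a_D + 2/5*a_E + 0*a_F
  a_E = 1/15*a_A + 1/15*a_B + 1/5*a_C + 1/3*a_D + 2/15*a_E + 1/5*a_F

Substituting a_A = 1 and a_F = 0, rearrange to (I - Q) a = r where r[i] = P(i -> A):
  [11/15, -1/15, -2/15, -1/5] . (a_B, a_C, a_D, a_E) = 1/5
  [-2/15, 11/15, -1/15, -8/15] . (a_B, a_C, a_D, a_E) = 0
  [-2/15, -4/15, 14/15, -2/5] . (a_B, a_C, a_D, a_E) = 2/15
  [-1/15, -1/5, -1/3, 13/15] . (a_B, a_C, a_D, a_E) = 1/15

Solving yields:
  a_B = 1253/2379
  a_C = 360/793
  a_D = 1262/2379
  a_E = 26/61

Starting state is B, so the absorption probability is a_B = 1253/2379.

Answer: 1253/2379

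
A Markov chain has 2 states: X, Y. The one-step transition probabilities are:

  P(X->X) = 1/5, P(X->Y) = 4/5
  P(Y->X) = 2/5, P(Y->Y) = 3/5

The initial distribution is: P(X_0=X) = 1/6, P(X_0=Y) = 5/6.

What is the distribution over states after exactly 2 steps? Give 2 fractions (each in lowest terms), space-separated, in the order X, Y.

Answer: 49/150 101/150

Derivation:
Propagating the distribution step by step (d_{t+1} = d_t * P):
d_0 = (X=1/6, Y=5/6)
  d_1[X] = 1/6*1/5 + 5/6*2/5 = 11/30
  d_1[Y] = 1/6*4/5 + 5/6*3/5 = 19/30
d_1 = (X=11/30, Y=19/30)
  d_2[X] = 11/30*1/5 + 19/30*2/5 = 49/150
  d_2[Y] = 11/30*4/5 + 19/30*3/5 = 101/150
d_2 = (X=49/150, Y=101/150)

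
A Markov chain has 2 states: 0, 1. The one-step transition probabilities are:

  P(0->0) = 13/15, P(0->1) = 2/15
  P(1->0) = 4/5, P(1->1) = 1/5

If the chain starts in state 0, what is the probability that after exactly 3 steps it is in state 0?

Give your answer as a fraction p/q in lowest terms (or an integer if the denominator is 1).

Answer: 2893/3375

Derivation:
Computing P^3 by repeated multiplication:
P^1 =
  0: [13/15, 2/15]
  1: [4/5, 1/5]
P^2 =
  0: [193/225, 32/225]
  1: [64/75, 11/75]
P^3 =
  0: [2893/3375, 482/3375]
  1: [964/1125, 161/1125]

(P^3)[0 -> 0] = 2893/3375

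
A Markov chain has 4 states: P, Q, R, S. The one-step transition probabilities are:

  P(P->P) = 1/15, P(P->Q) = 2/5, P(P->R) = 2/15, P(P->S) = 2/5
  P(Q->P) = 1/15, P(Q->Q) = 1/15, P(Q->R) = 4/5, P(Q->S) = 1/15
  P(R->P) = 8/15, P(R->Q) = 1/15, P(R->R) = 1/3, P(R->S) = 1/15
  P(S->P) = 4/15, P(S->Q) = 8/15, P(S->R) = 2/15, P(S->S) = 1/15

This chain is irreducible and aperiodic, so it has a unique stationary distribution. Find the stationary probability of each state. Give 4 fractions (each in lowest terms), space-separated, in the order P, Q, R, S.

Answer: 793/3010 341/1505 107/301 93/602

Derivation:
The stationary distribution satisfies pi = pi * P, i.e.:
  pi_P = 1/15*pi_P + 1/15*pi_Q + 8/15*pi_R + 4/15*pi_S
  pi_Q = 2/5*pi_P + 1/15*pi_Q + 1/15*pi_R + 8/15*pi_S
  pi_R = 2/15*pi_P + 4/5*pi_Q + 1/3*pi_R + 2/15*pi_S
  pi_S = 2/5*pi_P + 1/15*pi_Q + 1/15*pi_R + 1/15*pi_S
with normalization: pi_P + pi_Q + pi_R + pi_S = 1.

Using the first 3 balance equations plus normalization, the linear system A*pi = b is:
  [-14/15, 1/15, 8/15, 4/15] . pi = 0
  [2/5, -14/15, 1/15, 8/15] . pi = 0
  [2/15, 4/5, -2/3, 2/15] . pi = 0
  [1, 1, 1, 1] . pi = 1

Solving yields:
  pi_P = 793/3010
  pi_Q = 341/1505
  pi_R = 107/301
  pi_S = 93/602

Verification (pi * P):
  793/3010*1/15 + 341/1505*1/15 + 107/301*8/15 + 93/602*4/15 = 793/3010 = pi_P  (ok)
  793/3010*2/5 + 341/1505*1/15 + 107/301*1/15 + 93/602*8/15 = 341/1505 = pi_Q  (ok)
  793/3010*2/15 + 341/1505*4/5 + 107/301*1/3 + 93/602*2/15 = 107/301 = pi_R  (ok)
  793/3010*2/5 + 341/1505*1/15 + 107/301*1/15 + 93/602*1/15 = 93/602 = pi_S  (ok)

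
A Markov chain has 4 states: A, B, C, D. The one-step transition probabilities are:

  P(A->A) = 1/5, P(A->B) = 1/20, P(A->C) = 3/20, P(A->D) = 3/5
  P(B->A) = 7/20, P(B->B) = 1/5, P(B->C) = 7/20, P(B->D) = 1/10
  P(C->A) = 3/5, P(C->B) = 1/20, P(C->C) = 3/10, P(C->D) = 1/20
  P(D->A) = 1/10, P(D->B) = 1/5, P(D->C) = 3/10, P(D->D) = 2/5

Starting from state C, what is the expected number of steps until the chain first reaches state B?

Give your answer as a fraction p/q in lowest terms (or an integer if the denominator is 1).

Answer: 1580/159

Derivation:
Let h_i = expected steps to first reach B from state i.
Boundary: h_B = 0.
First-step equations for the other states:
  h_A = 1 + 1/5*h_A + 1/20*h_B + 3/20*h_C + 3/5*h_D
  h_C = 1 + 3/5*h_A + 1/20*h_B + 3/10*h_C + 1/20*h_D
  h_D = 1 + 1/10*h_A + 1/5*h_B + 3/10*h_C + 2/5*h_D

Substituting h_B = 0 and rearranging gives the linear system (I - Q) h = 1:
  [4/5, -3/20, -3/5] . (h_A, h_C, h_D) = 1
  [-3/5, 7/10, -1/20] . (h_A, h_C, h_D) = 1
  [-1/10, -3/10, 3/5] . (h_A, h_C, h_D) = 1

Solving yields:
  h_A = 490/53
  h_C = 1580/159
  h_D = 1300/159

Starting state is C, so the expected hitting time is h_C = 1580/159.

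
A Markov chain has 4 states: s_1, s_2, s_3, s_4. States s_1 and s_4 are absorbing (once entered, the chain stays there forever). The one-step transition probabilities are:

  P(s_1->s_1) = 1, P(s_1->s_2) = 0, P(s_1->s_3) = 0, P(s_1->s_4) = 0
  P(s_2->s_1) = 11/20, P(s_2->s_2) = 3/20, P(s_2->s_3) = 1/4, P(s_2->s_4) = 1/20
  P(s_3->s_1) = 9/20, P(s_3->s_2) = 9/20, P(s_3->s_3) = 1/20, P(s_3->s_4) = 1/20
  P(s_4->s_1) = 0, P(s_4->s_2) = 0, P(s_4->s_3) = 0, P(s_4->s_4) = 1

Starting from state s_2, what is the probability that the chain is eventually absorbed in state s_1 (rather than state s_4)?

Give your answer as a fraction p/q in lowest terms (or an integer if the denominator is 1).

Answer: 127/139

Derivation:
Let a_i = P(absorbed in s_1 | start in state i).
Boundary conditions: a_s_1 = 1, a_s_4 = 0.
For each transient state i, a_i = sum_j P(i->j) * a_j:
  a_s_2 = 11/20*a_s_1 + 3/20*a_s_2 + 1/4*a_s_3 + 1/20*a_s_4
  a_s_3 = 9/20*a_s_1 + 9/20*a_s_2 + 1/20*a_s_3 + 1/20*a_s_4

Substituting a_s_1 = 1 and a_s_4 = 0, rearrange to (I - Q) a = r where r[i] = P(i -> s_1):
  [17/20, -1/4] . (a_s_2, a_s_3) = 11/20
  [-9/20, 19/20] . (a_s_2, a_s_3) = 9/20

Solving yields:
  a_s_2 = 127/139
  a_s_3 = 126/139

Starting state is s_2, so the absorption probability is a_s_2 = 127/139.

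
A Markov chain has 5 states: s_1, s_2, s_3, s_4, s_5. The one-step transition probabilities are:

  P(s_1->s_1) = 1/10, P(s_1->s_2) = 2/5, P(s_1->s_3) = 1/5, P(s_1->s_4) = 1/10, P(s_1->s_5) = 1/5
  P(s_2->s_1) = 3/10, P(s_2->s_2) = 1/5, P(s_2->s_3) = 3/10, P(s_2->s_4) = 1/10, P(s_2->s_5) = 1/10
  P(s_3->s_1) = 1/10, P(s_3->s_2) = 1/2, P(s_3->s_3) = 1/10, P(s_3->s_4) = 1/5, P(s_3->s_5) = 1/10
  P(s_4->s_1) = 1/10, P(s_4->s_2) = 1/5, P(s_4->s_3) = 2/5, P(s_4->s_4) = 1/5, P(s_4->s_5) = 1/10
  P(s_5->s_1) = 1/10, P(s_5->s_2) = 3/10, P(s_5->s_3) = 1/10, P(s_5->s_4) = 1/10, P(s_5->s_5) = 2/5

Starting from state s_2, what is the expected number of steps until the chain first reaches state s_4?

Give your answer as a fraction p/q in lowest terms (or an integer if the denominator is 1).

Let h_i = expected steps to first reach s_4 from state i.
Boundary: h_s_4 = 0.
First-step equations for the other states:
  h_s_1 = 1 + 1/10*h_s_1 + 2/5*h_s_2 + 1/5*h_s_3 + 1/10*h_s_4 + 1/5*h_s_5
  h_s_2 = 1 + 3/10*h_s_1 + 1/5*h_s_2 + 3/10*h_s_3 + 1/10*h_s_4 + 1/10*h_s_5
  h_s_3 = 1 + 1/10*h_s_1 + 1/2*h_s_2 + 1/10*h_s_3 + 1/5*h_s_4 + 1/10*h_s_5
  h_s_5 = 1 + 1/10*h_s_1 + 3/10*h_s_2 + 1/10*h_s_3 + 1/10*h_s_4 + 2/5*h_s_5

Substituting h_s_4 = 0 and rearranging gives the linear system (I - Q) h = 1:
  [9/10, -2/5, -1/5, -1/5] . (h_s_1, h_s_2, h_s_3, h_s_5) = 1
  [-3/10, 4/5, -3/10, -1/10] . (h_s_1, h_s_2, h_s_3, h_s_5) = 1
  [-1/10, -1/2, 9/10, -1/10] . (h_s_1, h_s_2, h_s_3, h_s_5) = 1
  [-1/10, -3/10, -1/10, 3/5] . (h_s_1, h_s_2, h_s_3, h_s_5) = 1

Solving yields:
  h_s_1 = 10230/1223
  h_s_2 = 10140/1223
  h_s_3 = 9280/1223
  h_s_5 = 10360/1223

Starting state is s_2, so the expected hitting time is h_s_2 = 10140/1223.

Answer: 10140/1223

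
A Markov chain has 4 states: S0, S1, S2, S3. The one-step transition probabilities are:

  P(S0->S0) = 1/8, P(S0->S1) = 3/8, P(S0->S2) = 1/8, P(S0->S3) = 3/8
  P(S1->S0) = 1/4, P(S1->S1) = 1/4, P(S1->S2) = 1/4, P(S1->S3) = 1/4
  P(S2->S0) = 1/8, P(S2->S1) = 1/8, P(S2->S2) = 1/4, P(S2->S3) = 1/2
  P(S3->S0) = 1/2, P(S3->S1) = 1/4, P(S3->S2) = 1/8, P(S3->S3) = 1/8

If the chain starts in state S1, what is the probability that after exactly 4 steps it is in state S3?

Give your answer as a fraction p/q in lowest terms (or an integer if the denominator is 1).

Answer: 75/256

Derivation:
Computing P^4 by repeated multiplication:
P^1 =
  S0: [1/8, 3/8, 1/8, 3/8]
  S1: [1/4, 1/4, 1/4, 1/4]
  S2: [1/8, 1/8, 1/4, 1/2]
  S3: [1/2, 1/4, 1/8, 1/8]
P^2 =
  S0: [5/16, 1/4, 3/16, 1/4]
  S1: [1/4, 1/4, 3/16, 5/16]
  S2: [21/64, 15/64, 11/64, 17/64]
  S3: [13/64, 19/64, 11/64, 21/64]
P^3 =
  S0: [1/4, 17/64, 23/128, 39/128]
  S1: [35/128, 33/128, 23/128, 37/128]
  S2: [65/256, 69/256, 45/256, 77/256]
  S3: [73/256, 65/256, 47/256, 71/256]
P^4 =
  S0: [279/1024, 265/1024, 185/1024, 295/1024]
  S1: [17/64, 67/256, 23/128, 75/256]
  S2: [139/512, 133/512, 185/1024, 295/1024]
  S3: [267/1024, 269/1024, 23/128, 19/64]

(P^4)[S1 -> S3] = 75/256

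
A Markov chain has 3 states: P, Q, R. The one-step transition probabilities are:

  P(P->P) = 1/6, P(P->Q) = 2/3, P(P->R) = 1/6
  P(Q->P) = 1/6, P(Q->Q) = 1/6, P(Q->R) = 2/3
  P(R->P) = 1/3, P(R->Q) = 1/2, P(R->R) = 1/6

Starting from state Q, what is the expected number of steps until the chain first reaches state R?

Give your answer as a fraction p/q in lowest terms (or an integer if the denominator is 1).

Answer: 12/7

Derivation:
Let h_i = expected steps to first reach R from state i.
Boundary: h_R = 0.
First-step equations for the other states:
  h_P = 1 + 1/6*h_P + 2/3*h_Q + 1/6*h_R
  h_Q = 1 + 1/6*h_P + 1/6*h_Q + 2/3*h_R

Substituting h_R = 0 and rearranging gives the linear system (I - Q) h = 1:
  [5/6, -2/3] . (h_P, h_Q) = 1
  [-1/6, 5/6] . (h_P, h_Q) = 1

Solving yields:
  h_P = 18/7
  h_Q = 12/7

Starting state is Q, so the expected hitting time is h_Q = 12/7.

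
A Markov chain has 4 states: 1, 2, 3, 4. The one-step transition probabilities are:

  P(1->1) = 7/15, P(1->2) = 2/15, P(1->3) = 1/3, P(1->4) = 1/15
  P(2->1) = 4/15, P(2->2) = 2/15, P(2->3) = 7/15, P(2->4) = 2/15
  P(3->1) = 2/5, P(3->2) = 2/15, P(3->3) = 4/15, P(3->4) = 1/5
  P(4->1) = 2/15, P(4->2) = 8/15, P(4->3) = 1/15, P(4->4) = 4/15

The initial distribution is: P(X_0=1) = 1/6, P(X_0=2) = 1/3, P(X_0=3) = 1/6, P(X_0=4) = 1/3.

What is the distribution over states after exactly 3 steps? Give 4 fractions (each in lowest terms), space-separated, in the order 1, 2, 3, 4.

Propagating the distribution step by step (d_{t+1} = d_t * P):
d_0 = (1=1/6, 2=1/3, 3=1/6, 4=1/3)
  d_1[1] = 1/6*7/15 + 1/3*4/15 + 1/6*2/5 + 1/3*2/15 = 5/18
  d_1[2] = 1/6*2/15 + 1/3*2/15 + 1/6*2/15 + 1/3*8/15 = 4/15
  d_1[3] = 1/6*1/3 + 1/3*7/15 + 1/6*4/15 + 1/3*1/15 = 5/18
  d_1[4] = 1/6*1/15 + 1/3*2/15 + 1/6*1/5 + 1/3*4/15 = 8/45
d_1 = (1=5/18, 2=4/15, 3=5/18, 4=8/45)
  d_2[1] = 5/18*7/15 + 4/15*4/15 + 5/18*2/5 + 8/45*2/15 = 151/450
  d_2[2] = 5/18*2/15 + 4/15*2/15 + 5/18*2/15 + 8/45*8/15 = 46/225
  d_2[3] = 5/18*1/3 + 4/15*7/15 + 5/18*4/15 + 8/45*1/15 = 409/1350
  d_2[4] = 5/18*1/15 + 4/15*2/15 + 5/18*1/5 + 8/45*4/15 = 106/675
d_2 = (1=151/450, 2=46/225, 3=409/1350, 4=106/675)
  d_3[1] = 151/450*7/15 + 46/225*4/15 + 409/1350*2/5 + 106/675*2/15 = 7153/20250
  d_3[2] = 151/450*2/15 + 46/225*2/15 + 409/1350*2/15 + 106/675*8/15 = 662/3375
  d_3[3] = 151/450*1/3 + 46/225*7/15 + 409/1350*4/15 + 106/675*1/15 = 403/1350
  d_3[4] = 151/450*1/15 + 46/225*2/15 + 409/1350*1/5 + 106/675*4/15 = 308/2025
d_3 = (1=7153/20250, 2=662/3375, 3=403/1350, 4=308/2025)

Answer: 7153/20250 662/3375 403/1350 308/2025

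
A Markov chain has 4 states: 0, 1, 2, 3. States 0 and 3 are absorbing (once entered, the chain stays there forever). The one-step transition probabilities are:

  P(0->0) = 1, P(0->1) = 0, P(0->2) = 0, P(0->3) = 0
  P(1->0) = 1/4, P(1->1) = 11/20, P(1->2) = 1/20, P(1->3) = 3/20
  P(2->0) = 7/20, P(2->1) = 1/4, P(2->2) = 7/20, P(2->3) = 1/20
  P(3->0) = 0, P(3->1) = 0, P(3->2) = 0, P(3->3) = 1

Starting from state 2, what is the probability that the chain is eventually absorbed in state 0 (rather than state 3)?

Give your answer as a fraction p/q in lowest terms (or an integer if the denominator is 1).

Let a_i = P(absorbed in 0 | start in state i).
Boundary conditions: a_0 = 1, a_3 = 0.
For each transient state i, a_i = sum_j P(i->j) * a_j:
  a_1 = 1/4*a_0 + 11/20*a_1 + 1/20*a_2 + 3/20*a_3
  a_2 = 7/20*a_0 + 1/4*a_1 + 7/20*a_2 + 1/20*a_3

Substituting a_0 = 1 and a_3 = 0, rearrange to (I - Q) a = r where r[i] = P(i -> 0):
  [9/20, -1/20] . (a_1, a_2) = 1/4
  [-1/4, 13/20] . (a_1, a_2) = 7/20

Solving yields:
  a_1 = 9/14
  a_2 = 11/14

Starting state is 2, so the absorption probability is a_2 = 11/14.

Answer: 11/14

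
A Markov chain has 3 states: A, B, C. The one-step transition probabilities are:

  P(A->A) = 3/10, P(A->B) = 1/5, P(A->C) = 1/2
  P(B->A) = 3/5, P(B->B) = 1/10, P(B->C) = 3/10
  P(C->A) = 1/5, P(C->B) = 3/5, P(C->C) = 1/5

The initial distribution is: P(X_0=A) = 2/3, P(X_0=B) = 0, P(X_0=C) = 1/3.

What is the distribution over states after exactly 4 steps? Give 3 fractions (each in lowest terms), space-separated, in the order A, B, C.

Answer: 2653/7500 307/1000 5089/15000

Derivation:
Propagating the distribution step by step (d_{t+1} = d_t * P):
d_0 = (A=2/3, B=0, C=1/3)
  d_1[A] = 2/3*3/10 + 0*3/5 + 1/3*1/5 = 4/15
  d_1[B] = 2/3*1/5 + 0*1/10 + 1/3*3/5 = 1/3
  d_1[C] = 2/3*1/2 + 0*3/10 + 1/3*1/5 = 2/5
d_1 = (A=4/15, B=1/3, C=2/5)
  d_2[A] = 4/15*3/10 + 1/3*3/5 + 2/5*1/5 = 9/25
  d_2[B] = 4/15*1/5 + 1/3*1/10 + 2/5*3/5 = 49/150
  d_2[C] = 4/15*1/2 + 1/3*3/10 + 2/5*1/5 = 47/150
d_2 = (A=9/25, B=49/150, C=47/150)
  d_3[A] = 9/25*3/10 + 49/150*3/5 + 47/150*1/5 = 11/30
  d_3[B] = 9/25*1/5 + 49/150*1/10 + 47/150*3/5 = 439/1500
  d_3[C] = 9/25*1/2 + 49/150*3/10 + 47/150*1/5 = 511/1500
d_3 = (A=11/30, B=439/1500, C=511/1500)
  d_4[A] = 11/30*3/10 + 439/1500*3/5 + 511/1500*1/5 = 2653/7500
  d_4[B] = 11/30*1/5 + 439/1500*1/10 + 511/1500*3/5 = 307/1000
  d_4[C] = 11/30*1/2 + 439/1500*3/10 + 511/1500*1/5 = 5089/15000
d_4 = (A=2653/7500, B=307/1000, C=5089/15000)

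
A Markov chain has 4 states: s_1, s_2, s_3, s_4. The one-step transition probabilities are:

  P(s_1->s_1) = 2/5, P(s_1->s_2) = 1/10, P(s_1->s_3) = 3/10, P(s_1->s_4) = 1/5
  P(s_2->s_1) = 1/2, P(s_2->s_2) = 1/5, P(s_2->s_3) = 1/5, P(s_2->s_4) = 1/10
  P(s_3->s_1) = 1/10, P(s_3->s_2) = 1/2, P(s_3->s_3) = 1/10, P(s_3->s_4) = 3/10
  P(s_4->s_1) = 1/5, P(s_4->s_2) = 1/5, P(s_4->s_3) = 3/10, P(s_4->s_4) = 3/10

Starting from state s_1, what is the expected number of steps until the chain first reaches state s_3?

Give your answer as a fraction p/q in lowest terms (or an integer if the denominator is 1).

Let h_i = expected steps to first reach s_3 from state i.
Boundary: h_s_3 = 0.
First-step equations for the other states:
  h_s_1 = 1 + 2/5*h_s_1 + 1/10*h_s_2 + 3/10*h_s_3 + 1/5*h_s_4
  h_s_2 = 1 + 1/2*h_s_1 + 1/5*h_s_2 + 1/5*h_s_3 + 1/10*h_s_4
  h_s_4 = 1 + 1/5*h_s_1 + 1/5*h_s_2 + 3/10*h_s_3 + 3/10*h_s_4

Substituting h_s_3 = 0 and rearranging gives the linear system (I - Q) h = 1:
  [3/5, -1/10, -1/5] . (h_s_1, h_s_2, h_s_4) = 1
  [-1/2, 4/5, -1/10] . (h_s_1, h_s_2, h_s_4) = 1
  [-1/5, -1/5, 7/10] . (h_s_1, h_s_2, h_s_4) = 1

Solving yields:
  h_s_1 = 164/47
  h_s_2 = 182/47
  h_s_4 = 166/47

Starting state is s_1, so the expected hitting time is h_s_1 = 164/47.

Answer: 164/47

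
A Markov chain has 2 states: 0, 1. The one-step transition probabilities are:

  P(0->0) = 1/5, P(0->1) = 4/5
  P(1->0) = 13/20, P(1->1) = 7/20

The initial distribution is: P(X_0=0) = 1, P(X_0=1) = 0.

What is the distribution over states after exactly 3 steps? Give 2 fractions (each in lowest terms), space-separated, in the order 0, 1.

Answer: 199/500 301/500

Derivation:
Propagating the distribution step by step (d_{t+1} = d_t * P):
d_0 = (0=1, 1=0)
  d_1[0] = 1*1/5 + 0*13/20 = 1/5
  d_1[1] = 1*4/5 + 0*7/20 = 4/5
d_1 = (0=1/5, 1=4/5)
  d_2[0] = 1/5*1/5 + 4/5*13/20 = 14/25
  d_2[1] = 1/5*4/5 + 4/5*7/20 = 11/25
d_2 = (0=14/25, 1=11/25)
  d_3[0] = 14/25*1/5 + 11/25*13/20 = 199/500
  d_3[1] = 14/25*4/5 + 11/25*7/20 = 301/500
d_3 = (0=199/500, 1=301/500)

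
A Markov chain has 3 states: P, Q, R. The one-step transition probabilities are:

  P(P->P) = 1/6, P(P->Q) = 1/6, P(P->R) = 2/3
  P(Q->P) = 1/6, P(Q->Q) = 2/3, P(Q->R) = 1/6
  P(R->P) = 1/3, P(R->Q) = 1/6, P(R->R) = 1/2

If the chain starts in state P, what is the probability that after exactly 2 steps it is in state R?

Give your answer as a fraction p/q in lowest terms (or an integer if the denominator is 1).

Computing P^2 by repeated multiplication:
P^1 =
  P: [1/6, 1/6, 2/3]
  Q: [1/6, 2/3, 1/6]
  R: [1/3, 1/6, 1/2]
P^2 =
  P: [5/18, 1/4, 17/36]
  Q: [7/36, 1/2, 11/36]
  R: [1/4, 1/4, 1/2]

(P^2)[P -> R] = 17/36

Answer: 17/36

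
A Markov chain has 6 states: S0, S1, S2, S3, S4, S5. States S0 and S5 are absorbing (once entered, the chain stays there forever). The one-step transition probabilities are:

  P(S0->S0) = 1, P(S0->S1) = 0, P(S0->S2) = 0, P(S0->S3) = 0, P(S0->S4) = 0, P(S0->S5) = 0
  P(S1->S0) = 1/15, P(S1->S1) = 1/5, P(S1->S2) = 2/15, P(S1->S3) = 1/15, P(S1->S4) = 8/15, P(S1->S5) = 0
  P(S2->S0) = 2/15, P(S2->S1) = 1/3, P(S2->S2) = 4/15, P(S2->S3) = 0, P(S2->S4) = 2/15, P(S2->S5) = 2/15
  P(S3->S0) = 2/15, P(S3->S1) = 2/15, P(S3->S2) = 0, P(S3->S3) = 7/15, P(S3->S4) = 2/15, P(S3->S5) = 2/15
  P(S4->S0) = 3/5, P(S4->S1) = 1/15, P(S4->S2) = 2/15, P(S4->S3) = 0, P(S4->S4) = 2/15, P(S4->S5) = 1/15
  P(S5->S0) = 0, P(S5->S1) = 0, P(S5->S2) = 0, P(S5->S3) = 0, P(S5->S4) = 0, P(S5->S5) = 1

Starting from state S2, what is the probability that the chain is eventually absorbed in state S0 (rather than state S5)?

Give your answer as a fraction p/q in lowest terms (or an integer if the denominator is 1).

Let a_i = P(absorbed in S0 | start in state i).
Boundary conditions: a_S0 = 1, a_S5 = 0.
For each transient state i, a_i = sum_j P(i->j) * a_j:
  a_S1 = 1/15*a_S0 + 1/5*a_S1 + 2/15*a_S2 + 1/15*a_S3 + 8/15*a_S4 + 0*a_S5
  a_S2 = 2/15*a_S0 + 1/3*a_S1 + 4/15*a_S2 + 0*a_S3 + 2/15*a_S4 + 2/15*a_S5
  a_S3 = 2/15*a_S0 + 2/15*a_S1 + 0*a_S2 + 7/15*a_S3 + 2/15*a_S4 + 2/15*a_S5
  a_S4 = 3/5*a_S0 + 1/15*a_S1 + 2/15*a_S2 + 0*a_S3 + 2/15*a_S4 + 1/15*a_S5

Substituting a_S0 = 1 and a_S5 = 0, rearrange to (I - Q) a = r where r[i] = P(i -> S0):
  [4/5, -2/15, -1/15, -8/15] . (a_S1, a_S2, a_S3, a_S4) = 1/15
  [-1/3, 11/15, 0, -2/15] . (a_S1, a_S2, a_S3, a_S4) = 2/15
  [-2/15, 0, 8/15, -2/15] . (a_S1, a_S2, a_S3, a_S4) = 2/15
  [-1/15, -2/15, 0, 13/15] . (a_S1, a_S2, a_S3, a_S4) = 3/5

Solving yields:
  a_S1 = 57/68
  a_S2 = 49/68
  a_S3 = 23/34
  a_S4 = 59/68

Starting state is S2, so the absorption probability is a_S2 = 49/68.

Answer: 49/68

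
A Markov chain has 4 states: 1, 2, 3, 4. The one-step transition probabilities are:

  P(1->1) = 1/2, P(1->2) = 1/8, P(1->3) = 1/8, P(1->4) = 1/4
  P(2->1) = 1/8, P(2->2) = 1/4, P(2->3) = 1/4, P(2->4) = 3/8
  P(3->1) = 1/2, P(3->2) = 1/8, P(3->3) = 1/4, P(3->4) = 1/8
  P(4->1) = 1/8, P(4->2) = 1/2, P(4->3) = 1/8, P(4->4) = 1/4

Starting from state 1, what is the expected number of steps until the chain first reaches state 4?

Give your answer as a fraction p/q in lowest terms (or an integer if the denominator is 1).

Let h_i = expected steps to first reach 4 from state i.
Boundary: h_4 = 0.
First-step equations for the other states:
  h_1 = 1 + 1/2*h_1 + 1/8*h_2 + 1/8*h_3 + 1/4*h_4
  h_2 = 1 + 1/8*h_1 + 1/4*h_2 + 1/4*h_3 + 3/8*h_4
  h_3 = 1 + 1/2*h_1 + 1/8*h_2 + 1/4*h_3 + 1/8*h_4

Substituting h_4 = 0 and rearranging gives the linear system (I - Q) h = 1:
  [1/2, -1/8, -1/8] . (h_1, h_2, h_3) = 1
  [-1/8, 3/4, -1/4] . (h_1, h_2, h_3) = 1
  [-1/2, -1/8, 3/4] . (h_1, h_2, h_3) = 1

Solving yields:
  h_1 = 392/97
  h_2 = 344/97
  h_3 = 448/97

Starting state is 1, so the expected hitting time is h_1 = 392/97.

Answer: 392/97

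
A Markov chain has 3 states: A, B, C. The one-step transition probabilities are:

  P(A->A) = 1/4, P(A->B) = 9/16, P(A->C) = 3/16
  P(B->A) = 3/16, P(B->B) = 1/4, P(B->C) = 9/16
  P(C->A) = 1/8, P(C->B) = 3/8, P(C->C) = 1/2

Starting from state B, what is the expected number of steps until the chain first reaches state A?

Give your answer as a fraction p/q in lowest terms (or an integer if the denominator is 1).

Let h_i = expected steps to first reach A from state i.
Boundary: h_A = 0.
First-step equations for the other states:
  h_B = 1 + 3/16*h_A + 1/4*h_B + 9/16*h_C
  h_C = 1 + 1/8*h_A + 3/8*h_B + 1/2*h_C

Substituting h_A = 0 and rearranging gives the linear system (I - Q) h = 1:
  [3/4, -9/16] . (h_B, h_C) = 1
  [-3/8, 1/2] . (h_B, h_C) = 1

Solving yields:
  h_B = 136/21
  h_C = 48/7

Starting state is B, so the expected hitting time is h_B = 136/21.

Answer: 136/21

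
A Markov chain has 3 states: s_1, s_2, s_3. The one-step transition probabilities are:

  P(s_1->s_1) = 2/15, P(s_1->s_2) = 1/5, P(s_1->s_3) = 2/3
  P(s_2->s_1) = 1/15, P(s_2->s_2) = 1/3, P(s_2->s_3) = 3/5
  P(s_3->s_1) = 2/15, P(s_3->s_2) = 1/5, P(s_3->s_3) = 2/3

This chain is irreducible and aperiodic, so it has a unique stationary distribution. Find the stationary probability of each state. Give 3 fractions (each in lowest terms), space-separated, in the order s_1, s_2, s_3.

The stationary distribution satisfies pi = pi * P, i.e.:
  pi_s_1 = 2/15*pi_s_1 + 1/15*pi_s_2 + 2/15*pi_s_3
  pi_s_2 = 1/5*pi_s_1 + 1/3*pi_s_2 + 1/5*pi_s_3
  pi_s_3 = 2/3*pi_s_1 + 3/5*pi_s_2 + 2/3*pi_s_3
with normalization: pi_s_1 + pi_s_2 + pi_s_3 = 1.

Using the first 2 balance equations plus normalization, the linear system A*pi = b is:
  [-13/15, 1/15, 2/15] . pi = 0
  [1/5, -2/3, 1/5] . pi = 0
  [1, 1, 1] . pi = 1

Solving yields:
  pi_s_1 = 23/195
  pi_s_2 = 3/13
  pi_s_3 = 127/195

Verification (pi * P):
  23/195*2/15 + 3/13*1/15 + 127/195*2/15 = 23/195 = pi_s_1  (ok)
  23/195*1/5 + 3/13*1/3 + 127/195*1/5 = 3/13 = pi_s_2  (ok)
  23/195*2/3 + 3/13*3/5 + 127/195*2/3 = 127/195 = pi_s_3  (ok)

Answer: 23/195 3/13 127/195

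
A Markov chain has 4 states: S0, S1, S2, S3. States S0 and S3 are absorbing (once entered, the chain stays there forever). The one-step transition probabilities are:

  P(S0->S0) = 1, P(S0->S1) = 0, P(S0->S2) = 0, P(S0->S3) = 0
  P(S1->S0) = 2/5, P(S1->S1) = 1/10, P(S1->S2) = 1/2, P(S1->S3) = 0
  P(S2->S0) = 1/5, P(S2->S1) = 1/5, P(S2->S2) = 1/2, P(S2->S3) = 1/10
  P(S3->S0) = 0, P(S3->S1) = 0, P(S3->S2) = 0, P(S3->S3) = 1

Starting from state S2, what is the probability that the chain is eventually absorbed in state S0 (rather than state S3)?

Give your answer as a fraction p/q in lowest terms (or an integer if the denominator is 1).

Let a_i = P(absorbed in S0 | start in state i).
Boundary conditions: a_S0 = 1, a_S3 = 0.
For each transient state i, a_i = sum_j P(i->j) * a_j:
  a_S1 = 2/5*a_S0 + 1/10*a_S1 + 1/2*a_S2 + 0*a_S3
  a_S2 = 1/5*a_S0 + 1/5*a_S1 + 1/2*a_S2 + 1/10*a_S3

Substituting a_S0 = 1 and a_S3 = 0, rearrange to (I - Q) a = r where r[i] = P(i -> S0):
  [9/10, -1/2] . (a_S1, a_S2) = 2/5
  [-1/5, 1/2] . (a_S1, a_S2) = 1/5

Solving yields:
  a_S1 = 6/7
  a_S2 = 26/35

Starting state is S2, so the absorption probability is a_S2 = 26/35.

Answer: 26/35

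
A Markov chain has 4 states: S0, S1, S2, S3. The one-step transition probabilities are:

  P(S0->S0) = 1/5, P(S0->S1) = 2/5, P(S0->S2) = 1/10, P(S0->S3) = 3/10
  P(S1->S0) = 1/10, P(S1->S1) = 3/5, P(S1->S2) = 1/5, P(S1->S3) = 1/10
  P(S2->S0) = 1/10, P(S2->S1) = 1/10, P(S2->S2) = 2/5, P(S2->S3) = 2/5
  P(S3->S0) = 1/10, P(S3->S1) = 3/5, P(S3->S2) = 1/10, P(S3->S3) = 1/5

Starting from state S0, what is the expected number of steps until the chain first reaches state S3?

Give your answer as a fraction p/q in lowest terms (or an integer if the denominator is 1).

Let h_i = expected steps to first reach S3 from state i.
Boundary: h_S3 = 0.
First-step equations for the other states:
  h_S0 = 1 + 1/5*h_S0 + 2/5*h_S1 + 1/10*h_S2 + 3/10*h_S3
  h_S1 = 1 + 1/10*h_S0 + 3/5*h_S1 + 1/5*h_S2 + 1/10*h_S3
  h_S2 = 1 + 1/10*h_S0 + 1/10*h_S1 + 2/5*h_S2 + 2/5*h_S3

Substituting h_S3 = 0 and rearranging gives the linear system (I - Q) h = 1:
  [4/5, -2/5, -1/10] . (h_S0, h_S1, h_S2) = 1
  [-1/10, 2/5, -1/5] . (h_S0, h_S1, h_S2) = 1
  [-1/10, -1/10, 3/5] . (h_S0, h_S1, h_S2) = 1

Solving yields:
  h_S0 = 590/139
  h_S1 = 720/139
  h_S2 = 450/139

Starting state is S0, so the expected hitting time is h_S0 = 590/139.

Answer: 590/139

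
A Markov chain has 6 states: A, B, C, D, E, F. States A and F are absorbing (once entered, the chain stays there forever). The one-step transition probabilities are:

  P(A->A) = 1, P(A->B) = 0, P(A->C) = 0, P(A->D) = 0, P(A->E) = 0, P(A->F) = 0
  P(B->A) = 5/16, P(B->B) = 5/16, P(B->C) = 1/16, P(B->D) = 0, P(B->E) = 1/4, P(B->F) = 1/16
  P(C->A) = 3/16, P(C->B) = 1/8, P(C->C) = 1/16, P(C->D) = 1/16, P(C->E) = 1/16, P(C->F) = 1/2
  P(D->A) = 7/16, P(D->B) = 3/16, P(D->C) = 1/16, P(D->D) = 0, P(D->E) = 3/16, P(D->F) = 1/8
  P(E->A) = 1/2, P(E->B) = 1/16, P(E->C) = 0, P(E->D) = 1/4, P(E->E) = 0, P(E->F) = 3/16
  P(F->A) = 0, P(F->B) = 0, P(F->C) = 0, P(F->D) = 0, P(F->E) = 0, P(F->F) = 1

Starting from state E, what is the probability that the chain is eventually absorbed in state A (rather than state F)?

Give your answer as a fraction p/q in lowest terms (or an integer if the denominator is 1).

Answer: 27674/37765

Derivation:
Let a_i = P(absorbed in A | start in state i).
Boundary conditions: a_A = 1, a_F = 0.
For each transient state i, a_i = sum_j P(i->j) * a_j:
  a_B = 5/16*a_A + 5/16*a_B + 1/16*a_C + 0*a_D + 1/4*a_E + 1/16*a_F
  a_C = 3/16*a_A + 1/8*a_B + 1/16*a_C + 1/16*a_D + 1/16*a_E + 1/2*a_F
  a_D = 7/16*a_A + 3/16*a_B + 1/16*a_C + 0*a_D + 3/16*a_E + 1/8*a_F
  a_E = 1/2*a_A + 1/16*a_B + 0*a_C + 1/4*a_D + 0*a_E + 3/16*a_F

Substituting a_A = 1 and a_F = 0, rearrange to (I - Q) a = r where r[i] = P(i -> A):
  [11/16, -1/16, 0, -1/4] . (a_B, a_C, a_D, a_E) = 5/16
  [-1/8, 15/16, -1/16, -1/16] . (a_B, a_C, a_D, a_E) = 3/16
  [-3/16, -1/16, 1, -3/16] . (a_B, a_C, a_D, a_E) = 7/16
  [-1/16, 0, -1/4, 1] . (a_B, a_C, a_D, a_E) = 1/2

Solving yields:
  a_B = 440/581
  a_C = 15079/37765
  a_D = 28016/37765
  a_E = 27674/37765

Starting state is E, so the absorption probability is a_E = 27674/37765.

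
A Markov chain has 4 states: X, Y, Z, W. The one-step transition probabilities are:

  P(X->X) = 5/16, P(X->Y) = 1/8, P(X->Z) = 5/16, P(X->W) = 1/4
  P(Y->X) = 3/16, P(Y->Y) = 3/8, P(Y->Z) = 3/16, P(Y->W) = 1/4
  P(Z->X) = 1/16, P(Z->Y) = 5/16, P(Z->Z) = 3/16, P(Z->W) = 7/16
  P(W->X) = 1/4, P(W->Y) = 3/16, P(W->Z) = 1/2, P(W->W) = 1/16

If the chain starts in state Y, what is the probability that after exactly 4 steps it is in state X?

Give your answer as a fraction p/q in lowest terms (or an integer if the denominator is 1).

Answer: 12567/65536

Derivation:
Computing P^4 by repeated multiplication:
P^1 =
  X: [5/16, 1/8, 5/16, 1/4]
  Y: [3/16, 3/8, 3/16, 1/4]
  Z: [1/16, 5/16, 3/16, 7/16]
  W: [1/4, 3/16, 1/2, 1/16]
P^2 =
  X: [13/64, 59/256, 39/128, 67/256]
  Y: [13/64, 69/256, 37/128, 61/256]
  Z: [51/256, 17/64, 85/256, 13/64]
  W: [41/256, 69/256, 61/256, 85/256]
P^3 =
  X: [783/4096, 1049/4096, 1207/4096, 1057/4096]
  Y: [785/4096, 1071/4096, 1177/4096, 1063/4096]
  Z: [47/256, 1091/4096, 565/2048, 1123/4096]
  W: [813/4096, 33/128, 1275/4096, 119/512]
P^4 =
  X: [12497/65536, 8533/32768, 19139/65536, 8417/32768]
  Y: [12567/65536, 8535/32768, 19173/65536, 8363/32768]
  Z: [12655/65536, 17069/65536, 19407/65536, 16405/65536]
  W: [3079/16384, 17193/65536, 9337/32768, 17353/65536]

(P^4)[Y -> X] = 12567/65536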